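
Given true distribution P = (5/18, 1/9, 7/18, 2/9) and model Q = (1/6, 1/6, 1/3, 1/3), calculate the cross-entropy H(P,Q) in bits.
1.9739 bits

Cross-entropy: H(P,Q) = -Σ p(x) log q(x)

Alternatively: H(P,Q) = H(P) + D_KL(P||Q)
H(P) = 1.8776 bits
D_KL(P||Q) = 0.0962 bits

H(P,Q) = 1.8776 + 0.0962 = 1.9739 bits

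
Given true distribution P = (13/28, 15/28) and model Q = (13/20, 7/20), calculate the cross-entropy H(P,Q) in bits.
1.0999 bits

Cross-entropy: H(P,Q) = -Σ p(x) log q(x)

Alternatively: H(P,Q) = H(P) + D_KL(P||Q)
H(P) = 0.9963 bits
D_KL(P||Q) = 0.1036 bits

H(P,Q) = 0.9963 + 0.1036 = 1.0999 bits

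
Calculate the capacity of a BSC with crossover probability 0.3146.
0.1016 bits

For a binary symmetric channel (BSC) with error probability p:
Capacity C = 1 - H(p) bits per symbol

where H(p) = -p log₂(p) - (1-p) log₂(1-p) is the binary entropy function.

H(0.3146) = 0.8984 bits
C = 1 - 0.8984 = 0.1016 bits per symbol

This means we can reliably transmit up to 0.1016 bits of information per channel use.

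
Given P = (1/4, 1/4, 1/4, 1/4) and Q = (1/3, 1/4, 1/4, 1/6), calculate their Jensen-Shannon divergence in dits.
0.0031 dits

Jensen-Shannon divergence is:
JSD(P||Q) = 0.5 × D_KL(P||M) + 0.5 × D_KL(Q||M)
where M = 0.5 × (P + Q) is the mixture distribution.

M = 0.5 × (1/4, 1/4, 1/4, 1/4) + 0.5 × (1/3, 1/4, 1/4, 1/6) = (7/24, 1/4, 1/4, 5/24)

D_KL(P||M) = 0.0031 dits
D_KL(Q||M) = 0.0032 dits

JSD(P||Q) = 0.5 × 0.0031 + 0.5 × 0.0032 = 0.0031 dits

Unlike KL divergence, JSD is symmetric and bounded: 0 ≤ JSD ≤ log(2).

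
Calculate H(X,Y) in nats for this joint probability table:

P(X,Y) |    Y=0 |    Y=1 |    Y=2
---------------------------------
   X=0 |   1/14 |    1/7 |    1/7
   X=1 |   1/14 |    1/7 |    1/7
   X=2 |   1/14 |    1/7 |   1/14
2.1440 nats

Joint entropy is H(X,Y) = -Σ_{x,y} p(x,y) log p(x,y).

Summing over all non-zero entries:
H(X,Y) = -[1/14·log_e(1/14) + 1/7·log_e(1/7) + 1/7·log_e(1/7) + 1/14·log_e(1/14) + 1/7·log_e(1/7) + 1/7·log_e(1/7) + 1/14·log_e(1/14) + 1/7·log_e(1/7) + 1/14·log_e(1/14)]
H(X,Y) = 2.1440 nats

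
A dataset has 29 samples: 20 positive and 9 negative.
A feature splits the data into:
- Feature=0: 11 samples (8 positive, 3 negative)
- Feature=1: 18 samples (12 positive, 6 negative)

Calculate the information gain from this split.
0.0029 bits

Information Gain = H(Y) - H(Y|Feature)

Before split:
P(positive) = 20/29 = 0.6897
H(Y) = 0.8936 bits

After split:
Feature=0: H = 0.8454 bits (weight = 11/29)
Feature=1: H = 0.9183 bits (weight = 18/29)
H(Y|Feature) = (11/29)×0.8454 + (18/29)×0.9183 = 0.8906 bits

Information Gain = 0.8936 - 0.8906 = 0.0029 bits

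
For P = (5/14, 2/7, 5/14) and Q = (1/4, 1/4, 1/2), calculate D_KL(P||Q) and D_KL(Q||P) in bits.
D_KL(P||Q) = 0.0655, D_KL(Q||P) = 0.0659

KL divergence is not symmetric: D_KL(P||Q) ≠ D_KL(Q||P) in general.

D_KL(P||Q) = 0.0655 bits
D_KL(Q||P) = 0.0659 bits

No, they are not equal!

This asymmetry is why KL divergence is not a true distance metric.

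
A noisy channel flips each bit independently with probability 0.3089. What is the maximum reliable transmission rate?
0.1081 bits

For a binary symmetric channel (BSC) with error probability p:
Capacity C = 1 - H(p) bits per symbol

where H(p) = -p log₂(p) - (1-p) log₂(1-p) is the binary entropy function.

H(0.3089) = 0.8919 bits
C = 1 - 0.8919 = 0.1081 bits per symbol

This means we can reliably transmit up to 0.1081 bits of information per channel use.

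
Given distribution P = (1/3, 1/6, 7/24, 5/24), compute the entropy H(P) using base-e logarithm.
1.3510 nats

Shannon entropy is H(X) = -Σ p(x) log p(x).

For P = (1/3, 1/6, 7/24, 5/24):
H = -1/3 × log_e(1/3) -1/6 × log_e(1/6) -7/24 × log_e(7/24) -5/24 × log_e(5/24)
H = 1.3510 nats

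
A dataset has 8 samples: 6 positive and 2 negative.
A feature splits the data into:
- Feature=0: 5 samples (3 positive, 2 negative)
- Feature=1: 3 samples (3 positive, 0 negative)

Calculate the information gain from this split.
0.2044 bits

Information Gain = H(Y) - H(Y|Feature)

Before split:
P(positive) = 6/8 = 0.7500
H(Y) = 0.8113 bits

After split:
Feature=0: H = 0.9710 bits (weight = 5/8)
Feature=1: H = 0.0000 bits (weight = 3/8)
H(Y|Feature) = (5/8)×0.9710 + (3/8)×0.0000 = 0.6068 bits

Information Gain = 0.8113 - 0.6068 = 0.2044 bits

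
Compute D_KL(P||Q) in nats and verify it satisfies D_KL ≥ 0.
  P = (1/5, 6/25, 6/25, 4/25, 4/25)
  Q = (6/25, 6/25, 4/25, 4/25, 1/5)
0.0251 nats

KL divergence satisfies the Gibbs inequality: D_KL(P||Q) ≥ 0 for all distributions P, Q.

D_KL(P||Q) = Σ p(x) log(p(x)/q(x))
Term by term:
  x=0: 1/5 × log_e[(1/5)/(6/25)] = -0.0365
  x=1: 6/25 × log_e[(6/25)/(6/25)] = 0.0000
  x=2: 6/25 × log_e[(6/25)/(4/25)] = 0.0973
  x=3: 4/25 × log_e[(4/25)/(4/25)] = 0.0000
  x=4: 4/25 × log_e[(4/25)/(1/5)] = -0.0357
D_KL(P||Q) = 0.0251 nats

D_KL(P||Q) = 0.0251 ≥ 0 ✓

This non-negativity is a fundamental property: relative entropy cannot be negative because it measures how different Q is from P.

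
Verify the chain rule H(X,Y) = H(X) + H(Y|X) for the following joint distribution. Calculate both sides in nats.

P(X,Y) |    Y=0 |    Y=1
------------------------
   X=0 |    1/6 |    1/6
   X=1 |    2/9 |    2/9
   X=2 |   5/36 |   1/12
H(X,Y) = 1.7470, H(X) = 1.0609, H(Y|X) = 0.6861 (all in nats)

Chain rule: H(X,Y) = H(X) + H(Y|X)

Left side — joint entropy directly:
H(X,Y) = -Σ p(x,y) log p(x,y) = 1.7470 nats

Right side — compute H(Y|X) from the conditional distributions:
P(X) = (1/3, 4/9, 2/9), so H(X) = 1.0609 nats
H(Y|X) = Σ_x P(X=x) · H(Y|X=x):
  P(Y|X=0) = (1/2, 1/2), H(Y|X=0) = 0.6931, weight P(X=0) = 1/3
  P(Y|X=1) = (1/2, 1/2), H(Y|X=1) = 0.6931, weight P(X=1) = 4/9
  P(Y|X=2) = (5/8, 3/8), H(Y|X=2) = 0.6616, weight P(X=2) = 2/9
H(Y|X) = 0.6861 nats

H(X) + H(Y|X) = 1.0609 + 0.6861 = 1.7470 nats

Both sides equal 1.7470 nats. ✓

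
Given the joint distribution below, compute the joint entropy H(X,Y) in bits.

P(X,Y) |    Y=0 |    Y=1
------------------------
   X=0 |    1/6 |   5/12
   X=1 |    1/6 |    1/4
1.8879 bits

Joint entropy is H(X,Y) = -Σ_{x,y} p(x,y) log p(x,y).

Summing over all non-zero entries:
H(X,Y) = -[1/6·log_2(1/6) + 5/12·log_2(5/12) + 1/6·log_2(1/6) + 1/4·log_2(1/4)]
H(X,Y) = 1.8879 bits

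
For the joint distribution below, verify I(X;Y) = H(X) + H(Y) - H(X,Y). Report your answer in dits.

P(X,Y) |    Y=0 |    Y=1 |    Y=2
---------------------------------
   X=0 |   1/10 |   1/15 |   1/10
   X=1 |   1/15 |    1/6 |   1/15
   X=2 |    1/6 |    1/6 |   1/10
I(X;Y) = 0.0143 dits

Mutual information has multiple equivalent forms:
- I(X;Y) = H(X) - H(X|Y)
- I(X;Y) = H(Y) - H(Y|X)
- I(X;Y) = H(X) + H(Y) - H(X,Y)

Computing all quantities:
H(X) = 0.4673, H(Y) = 0.4713, H(X,Y) = 0.9243
H(X|Y) = 0.4530, H(Y|X) = 0.4570

Verification:
H(X) - H(X|Y) = 0.4673 - 0.4530 = 0.0143
H(Y) - H(Y|X) = 0.4713 - 0.4570 = 0.0143
H(X) + H(Y) - H(X,Y) = 0.4673 + 0.4713 - 0.9243 = 0.0143

All forms give I(X;Y) = 0.0143 dits. ✓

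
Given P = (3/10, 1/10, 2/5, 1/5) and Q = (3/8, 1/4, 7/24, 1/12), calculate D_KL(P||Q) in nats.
0.1429 nats

KL divergence: D_KL(P||Q) = Σ p(x) log(p(x)/q(x))

Computing term by term:
  x=0: 3/10 × log_e[(3/10)/(3/8)] = 3/10 × -0.2231 = -0.0669
  x=1: 1/10 × log_e[(1/10)/(1/4)] = 1/10 × -0.9163 = -0.0916
  x=2: 2/5 × log_e[(2/5)/(7/24)] = 2/5 × 0.3159 = 0.1263
  x=3: 1/5 × log_e[(1/5)/(1/12)] = 1/5 × 0.8755 = 0.1751

D_KL(P||Q) = 0.1429 nats

Note: KL divergence is always non-negative and equals 0 iff P = Q.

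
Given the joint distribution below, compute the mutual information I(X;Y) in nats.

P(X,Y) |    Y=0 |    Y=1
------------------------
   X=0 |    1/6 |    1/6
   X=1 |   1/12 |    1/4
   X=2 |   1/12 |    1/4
0.0306 nats

Mutual information: I(X;Y) = H(X) + H(Y) - H(X,Y)

Marginals:
P(X) = (1/3, 1/3, 1/3), H(X) = 1.0986 nats
P(Y) = (1/3, 2/3), H(Y) = 0.6365 nats

Joint entropy: H(X,Y) = 1.7046 nats

I(X;Y) = 1.0986 + 0.6365 - 1.7046 = 0.0306 nats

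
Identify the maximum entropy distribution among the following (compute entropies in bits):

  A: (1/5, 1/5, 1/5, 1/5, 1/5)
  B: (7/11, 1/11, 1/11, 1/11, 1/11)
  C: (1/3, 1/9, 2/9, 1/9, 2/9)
A

For a discrete distribution over n outcomes, entropy is maximized by the uniform distribution.

Computing entropies:
H(A) = 2.3219 bits
H(B) = 1.6729 bits
H(C) = 2.1972 bits

The uniform distribution (where all probabilities equal 1/5) achieves the maximum entropy of log_2(5) = 2.3219 bits.

Distribution A has the highest entropy.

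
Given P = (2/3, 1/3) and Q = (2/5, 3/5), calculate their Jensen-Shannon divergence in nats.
0.0362 nats

Jensen-Shannon divergence is:
JSD(P||Q) = 0.5 × D_KL(P||M) + 0.5 × D_KL(Q||M)
where M = 0.5 × (P + Q) is the mixture distribution.

M = 0.5 × (2/3, 1/3) + 0.5 × (2/5, 3/5) = (8/15, 7/15)

D_KL(P||M) = 0.0366 nats
D_KL(Q||M) = 0.0357 nats

JSD(P||Q) = 0.5 × 0.0366 + 0.5 × 0.0357 = 0.0362 nats

Unlike KL divergence, JSD is symmetric and bounded: 0 ≤ JSD ≤ log(2).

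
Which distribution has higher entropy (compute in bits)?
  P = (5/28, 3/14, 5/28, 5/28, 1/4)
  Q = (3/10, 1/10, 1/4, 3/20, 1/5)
P

Computing entropies in bits:
H(P) = 2.3077
H(Q) = 2.2282

Distribution P has higher entropy.

Intuition: The distribution closer to uniform (more spread out) has higher entropy.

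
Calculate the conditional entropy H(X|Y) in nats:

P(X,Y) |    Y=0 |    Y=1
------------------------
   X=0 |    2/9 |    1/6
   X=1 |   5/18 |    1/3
0.6617 nats

Using the chain rule: H(X|Y) = H(X,Y) - H(Y)

First, compute H(X,Y) = 1.3549 nats

Marginal P(Y) = (1/2, 1/2)
H(Y) = 0.6931 nats

H(X|Y) = H(X,Y) - H(Y) = 1.3549 - 0.6931 = 0.6617 nats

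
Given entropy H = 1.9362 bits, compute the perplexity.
3.8270

Perplexity is 2^H (or exp(H) for natural log).

H = 1.9362 bits
Perplexity = 2^1.9362 = 3.8270

Interpretation: The model's uncertainty is equivalent to choosing uniformly among 3.8 options.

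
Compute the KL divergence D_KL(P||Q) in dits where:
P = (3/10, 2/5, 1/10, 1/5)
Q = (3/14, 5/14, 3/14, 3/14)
0.0244 dits

KL divergence: D_KL(P||Q) = Σ p(x) log(p(x)/q(x))

Computing term by term:
  x=0: 3/10 × log_10[(3/10)/(3/14)] = 3/10 × 0.1461 = 0.0438
  x=1: 2/5 × log_10[(2/5)/(5/14)] = 2/5 × 0.0492 = 0.0197
  x=2: 1/10 × log_10[(1/10)/(3/14)] = 1/10 × -0.3310 = -0.0331
  x=3: 1/5 × log_10[(1/5)/(3/14)] = 1/5 × -0.0300 = -0.0060

D_KL(P||Q) = 0.0244 dits

Note: KL divergence is always non-negative and equals 0 iff P = Q.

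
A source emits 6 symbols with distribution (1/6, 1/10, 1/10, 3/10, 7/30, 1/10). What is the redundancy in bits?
0.1466 bits

Redundancy measures how far a source is from maximum entropy:
R = H_max - H(X)

Maximum entropy for 6 symbols: H_max = log_2(6) = 2.5850 bits
Actual entropy: H(X) = 2.4384 bits
Redundancy: R = 2.5850 - 2.4384 = 0.1466 bits

This redundancy represents potential for compression: the source could be compressed by 0.1466 bits per symbol.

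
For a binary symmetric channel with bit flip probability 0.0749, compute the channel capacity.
0.6161 bits

For a binary symmetric channel (BSC) with error probability p:
Capacity C = 1 - H(p) bits per symbol

where H(p) = -p log₂(p) - (1-p) log₂(1-p) is the binary entropy function.

H(0.0749) = 0.3839 bits
C = 1 - 0.3839 = 0.6161 bits per symbol

This means we can reliably transmit up to 0.6161 bits of information per channel use.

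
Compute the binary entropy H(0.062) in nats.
0.2324 nats

The binary entropy function is:
H(p) = -p log(p) - (1-p) log(1-p)

H(0.062) = -0.062 × log_e(0.062) - 0.938 × log_e(0.938)
H(0.062) = 0.2324 nats

Note: Binary entropy is maximized at p=0.5 (H=1 bit) and minimized at p=0 or p=1 (H=0).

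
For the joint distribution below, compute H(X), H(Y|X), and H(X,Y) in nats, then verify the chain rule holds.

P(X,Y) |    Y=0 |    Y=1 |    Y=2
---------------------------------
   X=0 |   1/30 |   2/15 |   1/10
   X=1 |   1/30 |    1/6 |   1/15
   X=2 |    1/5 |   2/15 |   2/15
H(X,Y) = 2.0640, H(X) = 1.0606, H(Y|X) = 1.0034 (all in nats)

Chain rule: H(X,Y) = H(X) + H(Y|X)

Left side — joint entropy directly:
H(X,Y) = -Σ p(x,y) log p(x,y) = 2.0640 nats

Right side — compute H(Y|X) from the conditional distributions:
P(X) = (4/15, 4/15, 7/15), so H(X) = 1.0606 nats
H(Y|X) = Σ_x P(X=x) · H(Y|X=x):
  P(Y|X=0) = (1/8, 1/2, 3/8), H(Y|X=0) = 0.9743, weight P(X=0) = 4/15
  P(Y|X=1) = (1/8, 5/8, 1/4), H(Y|X=1) = 0.9003, weight P(X=1) = 4/15
  P(Y|X=2) = (3/7, 2/7, 2/7), H(Y|X=2) = 1.0790, weight P(X=2) = 7/15
H(Y|X) = 1.0034 nats

H(X) + H(Y|X) = 1.0606 + 1.0034 = 2.0640 nats

Both sides equal 2.0640 nats. ✓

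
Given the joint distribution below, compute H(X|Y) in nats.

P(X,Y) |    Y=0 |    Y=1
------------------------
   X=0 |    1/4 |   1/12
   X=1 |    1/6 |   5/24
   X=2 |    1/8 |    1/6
1.0480 nats

Using the chain rule: H(X|Y) = H(X,Y) - H(Y)

First, compute H(X,Y) = 1.7376 nats

Marginal P(Y) = (13/24, 11/24)
H(Y) = 0.6897 nats

H(X|Y) = H(X,Y) - H(Y) = 1.7376 - 0.6897 = 1.0480 nats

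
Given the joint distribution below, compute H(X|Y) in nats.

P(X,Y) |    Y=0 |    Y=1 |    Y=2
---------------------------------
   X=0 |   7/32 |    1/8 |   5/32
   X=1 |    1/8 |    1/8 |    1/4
0.6693 nats

Using the chain rule: H(X|Y) = H(X,Y) - H(Y)

First, compute H(X,Y) = 1.7489 nats

Marginal P(Y) = (11/32, 1/4, 13/32)
H(Y) = 1.0796 nats

H(X|Y) = H(X,Y) - H(Y) = 1.7489 - 1.0796 = 0.6693 nats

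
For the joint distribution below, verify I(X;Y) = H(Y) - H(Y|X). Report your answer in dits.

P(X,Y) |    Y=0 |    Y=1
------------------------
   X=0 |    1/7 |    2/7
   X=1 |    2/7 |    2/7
I(X;Y) = 0.0061 dits

Mutual information has multiple equivalent forms:
- I(X;Y) = H(X) - H(X|Y)
- I(X;Y) = H(Y) - H(Y|X)
- I(X;Y) = H(X) + H(Y) - H(X,Y)

Computing all quantities:
H(X) = 0.2966, H(Y) = 0.2966, H(X,Y) = 0.5871
H(X|Y) = 0.2905, H(Y|X) = 0.2905

Verification:
H(X) - H(X|Y) = 0.2966 - 0.2905 = 0.0061
H(Y) - H(Y|X) = 0.2966 - 0.2905 = 0.0061
H(X) + H(Y) - H(X,Y) = 0.2966 + 0.2966 - 0.5871 = 0.0061

All forms give I(X;Y) = 0.0061 dits. ✓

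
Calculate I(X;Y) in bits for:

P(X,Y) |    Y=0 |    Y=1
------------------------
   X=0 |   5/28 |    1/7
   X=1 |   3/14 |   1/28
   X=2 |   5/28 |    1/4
0.0988 bits

Mutual information: I(X;Y) = H(X) + H(Y) - H(X,Y)

Marginals:
P(X) = (9/28, 1/4, 3/7), H(X) = 1.5502 bits
P(Y) = (4/7, 3/7), H(Y) = 0.9852 bits

Joint entropy: H(X,Y) = 2.4366 bits

I(X;Y) = 1.5502 + 0.9852 - 2.4366 = 0.0988 bits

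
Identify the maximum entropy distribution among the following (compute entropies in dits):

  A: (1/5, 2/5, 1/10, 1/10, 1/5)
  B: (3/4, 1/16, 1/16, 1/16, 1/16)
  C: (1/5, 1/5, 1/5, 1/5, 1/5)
C

For a discrete distribution over n outcomes, entropy is maximized by the uniform distribution.

Computing entropies:
H(A) = 0.6388 dits
H(B) = 0.3947 dits
H(C) = 0.6990 dits

The uniform distribution (where all probabilities equal 1/5) achieves the maximum entropy of log_10(5) = 0.6990 dits.

Distribution C has the highest entropy.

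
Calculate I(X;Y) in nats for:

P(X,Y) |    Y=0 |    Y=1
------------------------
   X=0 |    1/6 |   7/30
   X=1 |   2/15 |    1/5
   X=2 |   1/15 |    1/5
0.0112 nats

Mutual information: I(X;Y) = H(X) + H(Y) - H(X,Y)

Marginals:
P(X) = (2/5, 1/3, 4/15), H(X) = 1.0852 nats
P(Y) = (11/30, 19/30), H(Y) = 0.6572 nats

Joint entropy: H(X,Y) = 1.7312 nats

I(X;Y) = 1.0852 + 0.6572 - 1.7312 = 0.0112 nats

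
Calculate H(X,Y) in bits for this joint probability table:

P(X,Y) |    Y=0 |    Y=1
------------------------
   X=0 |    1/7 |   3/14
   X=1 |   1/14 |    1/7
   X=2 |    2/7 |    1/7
2.4677 bits

Joint entropy is H(X,Y) = -Σ_{x,y} p(x,y) log p(x,y).

Summing over all non-zero entries:
H(X,Y) = -[1/7·log_2(1/7) + 3/14·log_2(3/14) + 1/14·log_2(1/14) + 1/7·log_2(1/7) + 2/7·log_2(2/7) + 1/7·log_2(1/7)]
H(X,Y) = 2.4677 bits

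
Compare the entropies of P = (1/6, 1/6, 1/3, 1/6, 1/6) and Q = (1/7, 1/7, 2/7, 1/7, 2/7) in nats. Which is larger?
P

Computing entropies in nats:
H(P) = 1.5607
H(Q) = 1.5498

Distribution P has higher entropy.

Intuition: The distribution closer to uniform (more spread out) has higher entropy.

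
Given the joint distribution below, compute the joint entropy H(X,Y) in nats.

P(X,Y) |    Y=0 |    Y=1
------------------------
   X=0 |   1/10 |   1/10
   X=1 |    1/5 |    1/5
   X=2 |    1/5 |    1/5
1.7481 nats

Joint entropy is H(X,Y) = -Σ_{x,y} p(x,y) log p(x,y).

Summing over all non-zero entries:
H(X,Y) = -[1/10·log_e(1/10) + 1/10·log_e(1/10) + 1/5·log_e(1/5) + 1/5·log_e(1/5) + 1/5·log_e(1/5) + 1/5·log_e(1/5)]
H(X,Y) = 1.7481 nats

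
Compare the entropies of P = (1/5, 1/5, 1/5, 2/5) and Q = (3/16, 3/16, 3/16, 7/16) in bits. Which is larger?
P

Computing entropies in bits:
H(P) = 1.9219
H(Q) = 1.8802

Distribution P has higher entropy.

Intuition: The distribution closer to uniform (more spread out) has higher entropy.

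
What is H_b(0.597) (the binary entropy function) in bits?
0.9727 bits

The binary entropy function is:
H(p) = -p log(p) - (1-p) log(1-p)

H(0.597) = -0.597 × log_2(0.597) - 0.403 × log_2(0.403)
H(0.597) = 0.9727 bits

Note: Binary entropy is maximized at p=0.5 (H=1 bit) and minimized at p=0 or p=1 (H=0).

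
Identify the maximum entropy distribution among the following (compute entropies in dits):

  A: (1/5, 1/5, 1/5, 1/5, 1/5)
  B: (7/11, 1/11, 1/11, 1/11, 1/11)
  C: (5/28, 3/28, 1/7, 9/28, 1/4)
A

For a discrete distribution over n outcomes, entropy is maximized by the uniform distribution.

Computing entropies:
H(A) = 0.6990 dits
H(B) = 0.5036 dits
H(C) = 0.6672 dits

The uniform distribution (where all probabilities equal 1/5) achieves the maximum entropy of log_10(5) = 0.6990 dits.

Distribution A has the highest entropy.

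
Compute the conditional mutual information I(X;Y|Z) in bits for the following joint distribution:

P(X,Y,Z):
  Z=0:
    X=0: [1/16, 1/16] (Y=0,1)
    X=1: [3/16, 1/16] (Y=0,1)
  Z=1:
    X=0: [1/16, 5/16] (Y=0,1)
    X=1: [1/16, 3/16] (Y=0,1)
0.0212 bits

Conditional mutual information: I(X;Y|Z) = H(X|Z) + H(Y|Z) - H(X,Y|Z)

H(Z) = 0.9544
H(X,Z) = 1.9056 → H(X|Z) = 0.9512
H(Y,Z) = 1.7500 → H(Y|Z) = 0.7956
H(X,Y,Z) = 2.6800 → H(X,Y|Z) = 1.7256

I(X;Y|Z) = 0.9512 + 0.7956 - 1.7256 = 0.0212 bits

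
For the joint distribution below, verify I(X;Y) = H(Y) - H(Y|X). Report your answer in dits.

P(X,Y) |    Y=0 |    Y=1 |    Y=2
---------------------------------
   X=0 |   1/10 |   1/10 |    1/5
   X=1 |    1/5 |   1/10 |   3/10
I(X;Y) = 0.0030 dits

Mutual information has multiple equivalent forms:
- I(X;Y) = H(X) - H(X|Y)
- I(X;Y) = H(Y) - H(Y|X)
- I(X;Y) = H(X) + H(Y) - H(X,Y)

Computing all quantities:
H(X) = 0.2923, H(Y) = 0.4472, H(X,Y) = 0.7365
H(X|Y) = 0.2893, H(Y|X) = 0.4442

Verification:
H(X) - H(X|Y) = 0.2923 - 0.2893 = 0.0030
H(Y) - H(Y|X) = 0.4472 - 0.4442 = 0.0030
H(X) + H(Y) - H(X,Y) = 0.2923 + 0.4472 - 0.7365 = 0.0030

All forms give I(X;Y) = 0.0030 dits. ✓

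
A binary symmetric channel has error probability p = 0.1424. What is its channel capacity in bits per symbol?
0.4095 bits

For a binary symmetric channel (BSC) with error probability p:
Capacity C = 1 - H(p) bits per symbol

where H(p) = -p log₂(p) - (1-p) log₂(1-p) is the binary entropy function.

H(0.1424) = 0.5905 bits
C = 1 - 0.5905 = 0.4095 bits per symbol

This means we can reliably transmit up to 0.4095 bits of information per channel use.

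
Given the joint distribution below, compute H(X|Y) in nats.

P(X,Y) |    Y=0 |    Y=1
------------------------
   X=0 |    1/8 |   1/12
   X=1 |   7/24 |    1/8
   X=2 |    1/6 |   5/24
1.0325 nats

Using the chain rule: H(X|Y) = H(X,Y) - H(Y)

First, compute H(X,Y) = 1.7117 nats

Marginal P(Y) = (7/12, 5/12)
H(Y) = 0.6792 nats

H(X|Y) = H(X,Y) - H(Y) = 1.7117 - 0.6792 = 1.0325 nats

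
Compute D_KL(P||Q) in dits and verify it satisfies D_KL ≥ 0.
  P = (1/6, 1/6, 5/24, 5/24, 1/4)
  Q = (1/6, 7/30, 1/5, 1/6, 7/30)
0.0070 dits

KL divergence satisfies the Gibbs inequality: D_KL(P||Q) ≥ 0 for all distributions P, Q.

D_KL(P||Q) = Σ p(x) log(p(x)/q(x))
Term by term:
  x=0: 1/6 × log_10[(1/6)/(1/6)] = 0.0000
  x=1: 1/6 × log_10[(1/6)/(7/30)] = -0.0244
  x=2: 5/24 × log_10[(5/24)/(1/5)] = 0.0037
  x=3: 5/24 × log_10[(5/24)/(1/6)] = 0.0202
  x=4: 1/4 × log_10[(1/4)/(7/30)] = 0.0075
D_KL(P||Q) = 0.0070 dits

D_KL(P||Q) = 0.0070 ≥ 0 ✓

This non-negativity is a fundamental property: relative entropy cannot be negative because it measures how different Q is from P.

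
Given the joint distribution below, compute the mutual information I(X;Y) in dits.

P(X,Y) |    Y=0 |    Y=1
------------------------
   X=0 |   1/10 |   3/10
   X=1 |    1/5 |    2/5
0.0017 dits

Mutual information: I(X;Y) = H(X) + H(Y) - H(X,Y)

Marginals:
P(X) = (2/5, 3/5), H(X) = 0.2923 dits
P(Y) = (3/10, 7/10), H(Y) = 0.2653 dits

Joint entropy: H(X,Y) = 0.5558 dits

I(X;Y) = 0.2923 + 0.2653 - 0.5558 = 0.0017 dits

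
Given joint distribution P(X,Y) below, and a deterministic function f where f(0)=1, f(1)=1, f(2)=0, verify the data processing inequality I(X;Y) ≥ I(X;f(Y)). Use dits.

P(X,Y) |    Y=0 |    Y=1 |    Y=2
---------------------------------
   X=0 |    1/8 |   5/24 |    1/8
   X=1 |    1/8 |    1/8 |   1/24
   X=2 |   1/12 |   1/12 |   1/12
I(X;Y) = 0.0091, I(X;f(Y)) = 0.0065, inequality holds: 0.0091 ≥ 0.0065

Data Processing Inequality: For any Markov chain X → Y → Z, we have I(X;Y) ≥ I(X;Z).

Here Z = f(Y) is a deterministic function of Y, forming X → Y → Z.

Original I(X;Y) = 0.0091 dits

After applying f:
P(X,Z) where Z=f(Y):
- P(X,Z=0) = P(X,Y=2)
- P(X,Z=1) = P(X,Y=0) + P(X,Y=1)

I(X;Z) = I(X;f(Y)) = 0.0065 dits

Verification: 0.0091 ≥ 0.0065 ✓

Information cannot be created by processing; the function f can only lose information about X.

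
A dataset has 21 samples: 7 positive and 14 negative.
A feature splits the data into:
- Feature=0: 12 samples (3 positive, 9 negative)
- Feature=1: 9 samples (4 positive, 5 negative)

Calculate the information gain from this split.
0.0300 bits

Information Gain = H(Y) - H(Y|Feature)

Before split:
P(positive) = 7/21 = 0.3333
H(Y) = 0.9183 bits

After split:
Feature=0: H = 0.8113 bits (weight = 12/21)
Feature=1: H = 0.9911 bits (weight = 9/21)
H(Y|Feature) = (12/21)×0.8113 + (9/21)×0.9911 = 0.8883 bits

Information Gain = 0.9183 - 0.8883 = 0.0300 bits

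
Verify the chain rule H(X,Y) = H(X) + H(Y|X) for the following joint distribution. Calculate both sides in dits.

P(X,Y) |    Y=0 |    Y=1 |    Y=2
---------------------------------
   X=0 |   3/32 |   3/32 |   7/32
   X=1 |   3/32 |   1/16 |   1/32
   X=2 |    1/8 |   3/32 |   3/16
H(X,Y) = 0.9014, H(X) = 0.4542, H(Y|X) = 0.4472 (all in dits)

Chain rule: H(X,Y) = H(X) + H(Y|X)

Left side — joint entropy directly:
H(X,Y) = -Σ p(x,y) log p(x,y) = 0.9014 dits

Right side — compute H(Y|X) from the conditional distributions:
P(X) = (13/32, 3/16, 13/32), so H(X) = 0.4542 dits
H(Y|X) = Σ_x P(X=x) · H(Y|X=x):
  P(Y|X=0) = (3/13, 3/13, 7/13), H(Y|X=0) = 0.4387, weight P(X=0) = 13/32
  P(Y|X=1) = (1/2, 1/3, 1/6), H(Y|X=1) = 0.4392, weight P(X=1) = 3/16
  P(Y|X=2) = (4/13, 3/13, 6/13), H(Y|X=2) = 0.4594, weight P(X=2) = 13/32
H(Y|X) = 0.4472 dits

H(X) + H(Y|X) = 0.4542 + 0.4472 = 0.9014 dits

Both sides equal 0.9014 dits. ✓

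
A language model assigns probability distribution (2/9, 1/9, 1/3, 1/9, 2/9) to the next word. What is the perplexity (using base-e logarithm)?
4.5858

Perplexity is e^H (or exp(H) for natural log).

First, H = -Σ p log p = 1.5230 nats
Perplexity = e^1.5230 = 4.5858

Interpretation: The model's uncertainty is equivalent to choosing uniformly among 4.6 options.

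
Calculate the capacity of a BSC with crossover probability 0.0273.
0.8193 bits

For a binary symmetric channel (BSC) with error probability p:
Capacity C = 1 - H(p) bits per symbol

where H(p) = -p log₂(p) - (1-p) log₂(1-p) is the binary entropy function.

H(0.0273) = 0.1807 bits
C = 1 - 0.1807 = 0.8193 bits per symbol

This means we can reliably transmit up to 0.8193 bits of information per channel use.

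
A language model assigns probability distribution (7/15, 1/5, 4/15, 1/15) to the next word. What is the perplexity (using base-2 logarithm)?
3.3554

Perplexity is 2^H (or exp(H) for natural log).

First, H = -Σ p log p = 1.7465 bits
Perplexity = 2^1.7465 = 3.3554

Interpretation: The model's uncertainty is equivalent to choosing uniformly among 3.4 options.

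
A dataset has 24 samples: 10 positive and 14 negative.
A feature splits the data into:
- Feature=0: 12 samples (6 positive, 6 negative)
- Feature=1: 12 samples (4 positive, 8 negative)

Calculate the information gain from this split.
0.0207 bits

Information Gain = H(Y) - H(Y|Feature)

Before split:
P(positive) = 10/24 = 0.4167
H(Y) = 0.9799 bits

After split:
Feature=0: H = 1.0000 bits (weight = 12/24)
Feature=1: H = 0.9183 bits (weight = 12/24)
H(Y|Feature) = (12/24)×1.0000 + (12/24)×0.9183 = 0.9591 bits

Information Gain = 0.9799 - 0.9591 = 0.0207 bits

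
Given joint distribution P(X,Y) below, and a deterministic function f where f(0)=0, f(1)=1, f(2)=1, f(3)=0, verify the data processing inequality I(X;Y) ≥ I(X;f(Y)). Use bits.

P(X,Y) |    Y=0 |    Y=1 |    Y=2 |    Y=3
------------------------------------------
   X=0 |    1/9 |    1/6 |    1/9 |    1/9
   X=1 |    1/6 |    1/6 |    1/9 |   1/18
I(X;Y) = 0.0217, I(X;f(Y)) = 0.0000, inequality holds: 0.0217 ≥ 0.0000

Data Processing Inequality: For any Markov chain X → Y → Z, we have I(X;Y) ≥ I(X;Z).

Here Z = f(Y) is a deterministic function of Y, forming X → Y → Z.

Original I(X;Y) = 0.0217 bits

After applying f:
P(X,Z) where Z=f(Y):
- P(X,Z=0) = P(X,Y=0) + P(X,Y=3)
- P(X,Z=1) = P(X,Y=1) + P(X,Y=2)

I(X;Z) = I(X;f(Y)) = 0.0000 bits

Verification: 0.0217 ≥ 0.0000 ✓

Information cannot be created by processing; the function f can only lose information about X.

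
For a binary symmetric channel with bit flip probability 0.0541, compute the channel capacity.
0.6964 bits

For a binary symmetric channel (BSC) with error probability p:
Capacity C = 1 - H(p) bits per symbol

where H(p) = -p log₂(p) - (1-p) log₂(1-p) is the binary entropy function.

H(0.0541) = 0.3036 bits
C = 1 - 0.3036 = 0.6964 bits per symbol

This means we can reliably transmit up to 0.6964 bits of information per channel use.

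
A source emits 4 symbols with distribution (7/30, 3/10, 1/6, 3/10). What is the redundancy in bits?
0.0371 bits

Redundancy measures how far a source is from maximum entropy:
R = H_max - H(X)

Maximum entropy for 4 symbols: H_max = log_2(4) = 2.0000 bits
Actual entropy: H(X) = 1.9629 bits
Redundancy: R = 2.0000 - 1.9629 = 0.0371 bits

This redundancy represents potential for compression: the source could be compressed by 0.0371 bits per symbol.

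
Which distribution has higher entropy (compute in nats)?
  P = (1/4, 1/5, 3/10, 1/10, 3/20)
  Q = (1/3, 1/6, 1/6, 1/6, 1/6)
Q

Computing entropies in nats:
H(P) = 1.5445
H(Q) = 1.5607

Distribution Q has higher entropy.

Intuition: The distribution closer to uniform (more spread out) has higher entropy.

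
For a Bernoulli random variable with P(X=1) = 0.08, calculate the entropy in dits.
0.1211 dits

The binary entropy function is:
H(p) = -p log(p) - (1-p) log(1-p)

H(0.08) = -0.08 × log_10(0.08) - 0.92 × log_10(0.92)
H(0.08) = 0.1211 dits

Note: Binary entropy is maximized at p=0.5 (H=1 bit) and minimized at p=0 or p=1 (H=0).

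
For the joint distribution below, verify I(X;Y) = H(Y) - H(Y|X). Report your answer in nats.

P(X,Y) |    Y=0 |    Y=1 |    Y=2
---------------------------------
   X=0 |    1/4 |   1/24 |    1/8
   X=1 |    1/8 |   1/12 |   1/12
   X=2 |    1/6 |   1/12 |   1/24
I(X;Y) = 0.0379 nats

Mutual information has multiple equivalent forms:
- I(X;Y) = H(X) - H(X|Y)
- I(X;Y) = H(Y) - H(Y|X)
- I(X;Y) = H(X) + H(Y) - H(X,Y)

Computing all quantities:
H(X) = 1.0835, H(Y) = 1.0055, H(X,Y) = 2.0511
H(X|Y) = 1.0457, H(Y|X) = 0.9676

Verification:
H(X) - H(X|Y) = 1.0835 - 1.0457 = 0.0379
H(Y) - H(Y|X) = 1.0055 - 0.9676 = 0.0379
H(X) + H(Y) - H(X,Y) = 1.0835 + 1.0055 - 2.0511 = 0.0379

All forms give I(X;Y) = 0.0379 nats. ✓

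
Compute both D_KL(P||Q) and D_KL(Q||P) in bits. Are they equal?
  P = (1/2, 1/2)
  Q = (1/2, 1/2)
D_KL(P||Q) = 0.0000, D_KL(Q||P) = 0.0000

KL divergence is not symmetric: D_KL(P||Q) ≠ D_KL(Q||P) in general.

D_KL(P||Q) = 0.0000 bits
D_KL(Q||P) = 0.0000 bits

In this case they happen to be equal (to 4 decimal places).

This asymmetry is why KL divergence is not a true distance metric.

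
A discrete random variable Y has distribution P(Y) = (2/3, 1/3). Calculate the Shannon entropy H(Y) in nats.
0.6365 nats

Shannon entropy is H(X) = -Σ p(x) log p(x).

For P = (2/3, 1/3):
H = -2/3 × log_e(2/3) -1/3 × log_e(1/3)
H = 0.6365 nats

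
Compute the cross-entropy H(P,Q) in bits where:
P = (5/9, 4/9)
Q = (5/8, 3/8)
1.0056 bits

Cross-entropy: H(P,Q) = -Σ p(x) log q(x)

Alternatively: H(P,Q) = H(P) + D_KL(P||Q)
H(P) = 0.9911 bits
D_KL(P||Q) = 0.0145 bits

H(P,Q) = 0.9911 + 0.0145 = 1.0056 bits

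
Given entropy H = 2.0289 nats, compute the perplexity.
7.6057

Perplexity is e^H (or exp(H) for natural log).

H = 2.0289 nats
Perplexity = e^2.0289 = 7.6057

Interpretation: The model's uncertainty is equivalent to choosing uniformly among 7.6 options.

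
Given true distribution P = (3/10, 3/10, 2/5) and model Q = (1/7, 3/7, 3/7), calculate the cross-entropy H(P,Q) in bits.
1.6979 bits

Cross-entropy: H(P,Q) = -Σ p(x) log q(x)

Alternatively: H(P,Q) = H(P) + D_KL(P||Q)
H(P) = 1.5710 bits
D_KL(P||Q) = 0.1269 bits

H(P,Q) = 1.5710 + 0.1269 = 1.6979 bits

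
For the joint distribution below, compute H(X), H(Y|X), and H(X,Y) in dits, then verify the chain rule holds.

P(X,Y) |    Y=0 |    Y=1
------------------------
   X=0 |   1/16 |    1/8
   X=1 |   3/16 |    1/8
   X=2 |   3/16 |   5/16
H(X,Y) = 0.7315, H(X) = 0.4447, H(Y|X) = 0.2868 (all in dits)

Chain rule: H(X,Y) = H(X) + H(Y|X)

Left side — joint entropy directly:
H(X,Y) = -Σ p(x,y) log p(x,y) = 0.7315 dits

Right side — compute H(Y|X) from the conditional distributions:
P(X) = (3/16, 5/16, 1/2), so H(X) = 0.4447 dits
H(Y|X) = Σ_x P(X=x) · H(Y|X=x):
  P(Y|X=0) = (1/3, 2/3), H(Y|X=0) = 0.2764, weight P(X=0) = 3/16
  P(Y|X=1) = (3/5, 2/5), H(Y|X=1) = 0.2923, weight P(X=1) = 5/16
  P(Y|X=2) = (3/8, 5/8), H(Y|X=2) = 0.2873, weight P(X=2) = 1/2
H(Y|X) = 0.2868 dits

H(X) + H(Y|X) = 0.4447 + 0.2868 = 0.7315 dits

Both sides equal 0.7315 dits. ✓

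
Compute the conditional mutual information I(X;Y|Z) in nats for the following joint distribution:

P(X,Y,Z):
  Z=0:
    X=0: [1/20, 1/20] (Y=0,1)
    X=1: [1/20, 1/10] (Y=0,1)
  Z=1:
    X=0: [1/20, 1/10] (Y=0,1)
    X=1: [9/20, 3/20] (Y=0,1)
0.0480 nats

Conditional mutual information: I(X;Y|Z) = H(X|Z) + H(Y|Z) - H(X,Y|Z)

H(Z) = 0.5623
H(X,Z) = 1.1059 → H(X|Z) = 0.5436
H(Y,Z) = 1.2080 → H(Y|Z) = 0.6456
H(X,Y,Z) = 1.7036 → H(X,Y|Z) = 1.1412

I(X;Y|Z) = 0.5436 + 0.6456 - 1.1412 = 0.0480 nats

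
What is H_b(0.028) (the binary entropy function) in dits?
0.0555 dits

The binary entropy function is:
H(p) = -p log(p) - (1-p) log(1-p)

H(0.028) = -0.028 × log_10(0.028) - 0.972 × log_10(0.972)
H(0.028) = 0.0555 dits

Note: Binary entropy is maximized at p=0.5 (H=1 bit) and minimized at p=0 or p=1 (H=0).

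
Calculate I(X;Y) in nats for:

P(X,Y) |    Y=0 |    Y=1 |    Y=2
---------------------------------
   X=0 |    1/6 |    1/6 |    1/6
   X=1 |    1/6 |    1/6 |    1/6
0.0000 nats

Mutual information: I(X;Y) = H(X) + H(Y) - H(X,Y)

Marginals:
P(X) = (1/2, 1/2), H(X) = 0.6931 nats
P(Y) = (1/3, 1/3, 1/3), H(Y) = 1.0986 nats

Joint entropy: H(X,Y) = 1.7918 nats

I(X;Y) = 0.6931 + 1.0986 - 1.7918 = 0.0000 nats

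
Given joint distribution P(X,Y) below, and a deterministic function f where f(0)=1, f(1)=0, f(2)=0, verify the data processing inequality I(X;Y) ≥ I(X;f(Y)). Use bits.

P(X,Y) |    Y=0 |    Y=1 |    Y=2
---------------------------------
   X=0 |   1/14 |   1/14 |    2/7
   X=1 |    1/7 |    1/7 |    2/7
I(X;Y) = 0.0202, I(X;f(Y)) = 0.0074, inequality holds: 0.0202 ≥ 0.0074

Data Processing Inequality: For any Markov chain X → Y → Z, we have I(X;Y) ≥ I(X;Z).

Here Z = f(Y) is a deterministic function of Y, forming X → Y → Z.

Original I(X;Y) = 0.0202 bits

After applying f:
P(X,Z) where Z=f(Y):
- P(X,Z=0) = P(X,Y=1) + P(X,Y=2)
- P(X,Z=1) = P(X,Y=0)

I(X;Z) = I(X;f(Y)) = 0.0074 bits

Verification: 0.0202 ≥ 0.0074 ✓

Information cannot be created by processing; the function f can only lose information about X.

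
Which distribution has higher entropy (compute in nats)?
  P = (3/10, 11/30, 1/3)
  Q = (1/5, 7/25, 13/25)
P

Computing entropies in nats:
H(P) = 1.0953
H(Q) = 1.0184

Distribution P has higher entropy.

Intuition: The distribution closer to uniform (more spread out) has higher entropy.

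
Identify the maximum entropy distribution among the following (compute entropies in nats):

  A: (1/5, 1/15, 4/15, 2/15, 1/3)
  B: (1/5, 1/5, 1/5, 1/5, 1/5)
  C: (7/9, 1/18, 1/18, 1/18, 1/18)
B

For a discrete distribution over n outcomes, entropy is maximized by the uniform distribution.

Computing entropies:
H(A) = 1.4898 nats
H(B) = 1.6094 nats
H(C) = 0.8378 nats

The uniform distribution (where all probabilities equal 1/5) achieves the maximum entropy of log_e(5) = 1.6094 nats.

Distribution B has the highest entropy.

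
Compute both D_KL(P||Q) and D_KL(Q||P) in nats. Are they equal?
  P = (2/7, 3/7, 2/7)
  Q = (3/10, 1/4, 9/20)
D_KL(P||Q) = 0.0873, D_KL(Q||P) = 0.0843

KL divergence is not symmetric: D_KL(P||Q) ≠ D_KL(Q||P) in general.

D_KL(P||Q) = 0.0873 nats
D_KL(Q||P) = 0.0843 nats

No, they are not equal!

This asymmetry is why KL divergence is not a true distance metric.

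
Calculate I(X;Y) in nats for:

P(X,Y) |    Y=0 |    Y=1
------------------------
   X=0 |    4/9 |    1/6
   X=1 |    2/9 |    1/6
0.0129 nats

Mutual information: I(X;Y) = H(X) + H(Y) - H(X,Y)

Marginals:
P(X) = (11/18, 7/18), H(X) = 0.6682 nats
P(Y) = (2/3, 1/3), H(Y) = 0.6365 nats

Joint entropy: H(X,Y) = 1.2919 nats

I(X;Y) = 0.6682 + 0.6365 - 1.2919 = 0.0129 nats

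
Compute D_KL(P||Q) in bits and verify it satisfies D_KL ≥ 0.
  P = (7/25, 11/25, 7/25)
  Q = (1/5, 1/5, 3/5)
0.3286 bits

KL divergence satisfies the Gibbs inequality: D_KL(P||Q) ≥ 0 for all distributions P, Q.

D_KL(P||Q) = Σ p(x) log(p(x)/q(x))
Term by term:
  x=0: 7/25 × log_2[(7/25)/(1/5)] = 0.1359
  x=1: 11/25 × log_2[(11/25)/(1/5)] = 0.5005
  x=2: 7/25 × log_2[(7/25)/(3/5)] = -0.3079
D_KL(P||Q) = 0.3286 bits

D_KL(P||Q) = 0.3286 ≥ 0 ✓

This non-negativity is a fundamental property: relative entropy cannot be negative because it measures how different Q is from P.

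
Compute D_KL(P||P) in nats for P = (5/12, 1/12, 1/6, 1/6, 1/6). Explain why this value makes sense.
0.0000 nats

KL divergence satisfies the Gibbs inequality: D_KL(P||Q) ≥ 0 for all distributions P, Q.

D_KL(P||Q) = Σ p(x) log(p(x)/q(x))
Each term is p(x) × log_e(p(x)/p(x)) = p(x) × log_e(1) = 0, so the sum is 0.
D_KL(P||Q) = 0.0000 nats

When P = Q, the KL divergence is exactly 0, as there is no 'divergence' between identical distributions.

This non-negativity is a fundamental property: relative entropy cannot be negative because it measures how different Q is from P.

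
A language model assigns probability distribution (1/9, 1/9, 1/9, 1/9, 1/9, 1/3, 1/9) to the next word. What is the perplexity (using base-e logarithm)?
6.2403

Perplexity is e^H (or exp(H) for natural log).

First, H = -Σ p log p = 1.8310 nats
Perplexity = e^1.8310 = 6.2403

Interpretation: The model's uncertainty is equivalent to choosing uniformly among 6.2 options.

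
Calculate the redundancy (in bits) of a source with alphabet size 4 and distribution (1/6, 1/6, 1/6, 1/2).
0.2075 bits

Redundancy measures how far a source is from maximum entropy:
R = H_max - H(X)

Maximum entropy for 4 symbols: H_max = log_2(4) = 2.0000 bits
Actual entropy: H(X) = 1.7925 bits
Redundancy: R = 2.0000 - 1.7925 = 0.2075 bits

This redundancy represents potential for compression: the source could be compressed by 0.2075 bits per symbol.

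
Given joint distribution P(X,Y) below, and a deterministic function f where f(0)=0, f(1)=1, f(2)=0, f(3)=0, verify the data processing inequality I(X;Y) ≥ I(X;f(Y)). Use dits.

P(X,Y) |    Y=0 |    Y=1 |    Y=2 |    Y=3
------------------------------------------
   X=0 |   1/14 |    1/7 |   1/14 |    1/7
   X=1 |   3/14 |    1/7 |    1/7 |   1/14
I(X;Y) = 0.0223, I(X;f(Y)) = 0.0018, inequality holds: 0.0223 ≥ 0.0018

Data Processing Inequality: For any Markov chain X → Y → Z, we have I(X;Y) ≥ I(X;Z).

Here Z = f(Y) is a deterministic function of Y, forming X → Y → Z.

Original I(X;Y) = 0.0223 dits

After applying f:
P(X,Z) where Z=f(Y):
- P(X,Z=0) = P(X,Y=0) + P(X,Y=2) + P(X,Y=3)
- P(X,Z=1) = P(X,Y=1)

I(X;Z) = I(X;f(Y)) = 0.0018 dits

Verification: 0.0223 ≥ 0.0018 ✓

Information cannot be created by processing; the function f can only lose information about X.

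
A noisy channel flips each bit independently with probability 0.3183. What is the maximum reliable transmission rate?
0.0975 bits

For a binary symmetric channel (BSC) with error probability p:
Capacity C = 1 - H(p) bits per symbol

where H(p) = -p log₂(p) - (1-p) log₂(1-p) is the binary entropy function.

H(0.3183) = 0.9025 bits
C = 1 - 0.9025 = 0.0975 bits per symbol

This means we can reliably transmit up to 0.0975 bits of information per channel use.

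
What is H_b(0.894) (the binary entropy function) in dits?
0.1468 dits

The binary entropy function is:
H(p) = -p log(p) - (1-p) log(1-p)

H(0.894) = -0.894 × log_10(0.894) - 0.106 × log_10(0.106)
H(0.894) = 0.1468 dits

Note: Binary entropy is maximized at p=0.5 (H=1 bit) and minimized at p=0 or p=1 (H=0).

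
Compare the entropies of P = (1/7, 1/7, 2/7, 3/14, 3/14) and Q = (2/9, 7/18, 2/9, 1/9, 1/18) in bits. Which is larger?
P

Computing entropies in bits:
H(P) = 2.2709
H(Q) = 2.0782

Distribution P has higher entropy.

Intuition: The distribution closer to uniform (more spread out) has higher entropy.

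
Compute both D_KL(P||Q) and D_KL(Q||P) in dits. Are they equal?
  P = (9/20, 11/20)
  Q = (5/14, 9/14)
D_KL(P||Q) = 0.0079, D_KL(Q||P) = 0.0077

KL divergence is not symmetric: D_KL(P||Q) ≠ D_KL(Q||P) in general.

D_KL(P||Q) = 0.0079 dits
D_KL(Q||P) = 0.0077 dits

No, they are not equal!

This asymmetry is why KL divergence is not a true distance metric.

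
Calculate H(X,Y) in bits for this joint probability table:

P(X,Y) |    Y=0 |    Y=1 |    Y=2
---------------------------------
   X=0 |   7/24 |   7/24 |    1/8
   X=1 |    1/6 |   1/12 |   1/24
2.3326 bits

Joint entropy is H(X,Y) = -Σ_{x,y} p(x,y) log p(x,y).

Summing over all non-zero entries:
H(X,Y) = -[7/24·log_2(7/24) + 7/24·log_2(7/24) + 1/8·log_2(1/8) + 1/6·log_2(1/6) + 1/12·log_2(1/12) + 1/24·log_2(1/24)]
H(X,Y) = 2.3326 bits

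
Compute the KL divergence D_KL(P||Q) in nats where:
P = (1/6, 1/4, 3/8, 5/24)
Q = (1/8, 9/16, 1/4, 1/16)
0.2481 nats

KL divergence: D_KL(P||Q) = Σ p(x) log(p(x)/q(x))

Computing term by term:
  x=0: 1/6 × log_e[(1/6)/(1/8)] = 1/6 × 0.2877 = 0.0479
  x=1: 1/4 × log_e[(1/4)/(9/16)] = 1/4 × -0.8109 = -0.2027
  x=2: 3/8 × log_e[(3/8)/(1/4)] = 3/8 × 0.4055 = 0.1520
  x=3: 5/24 × log_e[(5/24)/(1/16)] = 5/24 × 1.2040 = 0.2508

D_KL(P||Q) = 0.2481 nats

Note: KL divergence is always non-negative and equals 0 iff P = Q.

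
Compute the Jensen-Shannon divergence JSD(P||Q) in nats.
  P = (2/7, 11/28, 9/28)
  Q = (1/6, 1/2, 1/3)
0.0112 nats

Jensen-Shannon divergence is:
JSD(P||Q) = 0.5 × D_KL(P||M) + 0.5 × D_KL(Q||M)
where M = 0.5 × (P + Q) is the mixture distribution.

M = 0.5 × (2/7, 11/28, 9/28) + 0.5 × (1/6, 1/2, 1/3) = (0.22619, 0.446429, 0.327381)

D_KL(P||M) = 0.0106 nats
D_KL(Q||M) = 0.0118 nats

JSD(P||Q) = 0.5 × 0.0106 + 0.5 × 0.0118 = 0.0112 nats

Unlike KL divergence, JSD is symmetric and bounded: 0 ≤ JSD ≤ log(2).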